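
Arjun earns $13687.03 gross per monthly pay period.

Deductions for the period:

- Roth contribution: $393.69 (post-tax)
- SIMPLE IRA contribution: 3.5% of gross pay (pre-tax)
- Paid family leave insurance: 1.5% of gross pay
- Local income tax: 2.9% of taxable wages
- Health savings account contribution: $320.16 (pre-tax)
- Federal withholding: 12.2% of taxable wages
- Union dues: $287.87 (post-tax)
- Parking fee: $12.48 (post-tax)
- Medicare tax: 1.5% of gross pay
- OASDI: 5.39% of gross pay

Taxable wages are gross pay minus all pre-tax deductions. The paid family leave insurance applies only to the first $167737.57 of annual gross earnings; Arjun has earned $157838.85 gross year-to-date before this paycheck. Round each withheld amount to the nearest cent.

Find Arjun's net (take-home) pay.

Health savings account contribution: $320.16
SIMPLE IRA contribution: $13687.03 × 0.035 = $479.05
Pre-tax total = $320.16 + $479.05 = $799.21
Taxable wages = $13687.03 − $799.21 = $12887.82
Local income tax: $12887.82 × 0.029 = $373.75
Federal withholding: $12887.82 × 0.122 = $1572.31
OASDI: $13687.03 × 0.0539 = $737.73
Medicare tax: $13687.03 × 0.015 = $205.31
Paid family leave insurance: only $167737.57 − $157838.85 = $9898.72 of this check is subject → $9898.72 × 0.015 = $148.48
Roth contribution: $393.69
Union dues: $287.87
Parking fee: $12.48
Total deductions = $320.16 + $479.05 + $373.75 + $1572.31 + $737.73 + $205.31 + $148.48 + $393.69 + $287.87 + $12.48 = $4530.83
Net pay = $13687.03 − $4530.83 = $9156.20

$9156.20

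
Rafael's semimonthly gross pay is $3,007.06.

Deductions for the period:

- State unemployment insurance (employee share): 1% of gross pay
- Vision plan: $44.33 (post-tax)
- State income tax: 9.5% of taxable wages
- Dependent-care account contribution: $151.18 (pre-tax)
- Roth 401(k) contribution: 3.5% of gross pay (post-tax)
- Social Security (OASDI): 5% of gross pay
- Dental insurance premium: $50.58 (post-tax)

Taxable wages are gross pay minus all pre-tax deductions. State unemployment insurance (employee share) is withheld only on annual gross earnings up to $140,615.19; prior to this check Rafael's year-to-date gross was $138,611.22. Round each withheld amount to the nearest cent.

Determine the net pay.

$2,214.02

Dependent-care account contribution: $151.18
Taxable wages = $3,007.06 − $151.18 = $2,855.88
State income tax: $2,855.88 × 0.095 = $271.31
State unemployment insurance (employee share): only $140,615.19 − $138,611.22 = $2,003.97 of this check is subject → $2,003.97 × 0.01 = $20.04
Social Security (OASDI): $3,007.06 × 0.05 = $150.35
Vision plan: $44.33
Roth 401(k) contribution: $3,007.06 × 0.035 = $105.25
Dental insurance premium: $50.58
Total deductions = $151.18 + $271.31 + $20.04 + $150.35 + $44.33 + $105.25 + $50.58 = $793.04
Net pay = $3,007.06 − $793.04 = $2,214.02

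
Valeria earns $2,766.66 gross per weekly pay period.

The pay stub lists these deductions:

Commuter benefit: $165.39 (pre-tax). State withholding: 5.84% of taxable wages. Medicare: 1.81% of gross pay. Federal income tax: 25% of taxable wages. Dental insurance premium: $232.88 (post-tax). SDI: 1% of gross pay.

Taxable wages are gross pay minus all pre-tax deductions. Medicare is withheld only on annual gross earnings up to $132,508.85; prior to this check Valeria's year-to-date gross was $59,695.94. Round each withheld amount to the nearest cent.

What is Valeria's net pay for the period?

$1,488.41

Commuter benefit: $165.39
Taxable wages = $2,766.66 − $165.39 = $2,601.27
Federal income tax: $2,601.27 × 0.25 = $650.32
State withholding: $2,601.27 × 0.0584 = $151.91
SDI: $2,766.66 × 0.01 = $27.67
Medicare: cap not yet reached, full $2,766.66 is subject → $2,766.66 × 0.0181 = $50.08
Dental insurance premium: $232.88
Total deductions = $165.39 + $650.32 + $151.91 + $27.67 + $50.08 + $232.88 = $1,278.25
Net pay = $2,766.66 − $1,278.25 = $1,488.41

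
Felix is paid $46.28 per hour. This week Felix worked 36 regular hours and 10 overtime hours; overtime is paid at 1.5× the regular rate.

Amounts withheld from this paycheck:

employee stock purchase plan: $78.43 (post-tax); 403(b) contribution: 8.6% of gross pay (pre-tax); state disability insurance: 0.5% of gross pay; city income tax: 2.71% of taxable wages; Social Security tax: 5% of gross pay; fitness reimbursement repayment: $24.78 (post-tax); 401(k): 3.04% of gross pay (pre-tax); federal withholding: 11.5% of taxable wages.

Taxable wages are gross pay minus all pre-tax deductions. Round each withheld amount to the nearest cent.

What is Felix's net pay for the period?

Regular pay: 36 × $46.28 = $1,666.08
Overtime pay: 10 × $46.28 × 1.5 = $694.20
Gross pay = $1,666.08 + $694.20 = $2,360.28
401(k): $2,360.28 × 0.0304 = $71.75
403(b) contribution: $2,360.28 × 0.086 = $202.98
Pre-tax total = $71.75 + $202.98 = $274.73
Taxable wages = $2,360.28 − $274.73 = $2,085.55
City income tax: $2,085.55 × 0.0271 = $56.52
Federal withholding: $2,085.55 × 0.115 = $239.84
Social Security tax: $2,360.28 × 0.05 = $118.01
State disability insurance: $2,360.28 × 0.005 = $11.80
Fitness reimbursement repayment: $24.78
Employee stock purchase plan: $78.43
Total deductions = $71.75 + $202.98 + $56.52 + $239.84 + $118.01 + $11.80 + $24.78 + $78.43 = $804.11
Net pay = $2,360.28 − $804.11 = $1,556.17

$1,556.17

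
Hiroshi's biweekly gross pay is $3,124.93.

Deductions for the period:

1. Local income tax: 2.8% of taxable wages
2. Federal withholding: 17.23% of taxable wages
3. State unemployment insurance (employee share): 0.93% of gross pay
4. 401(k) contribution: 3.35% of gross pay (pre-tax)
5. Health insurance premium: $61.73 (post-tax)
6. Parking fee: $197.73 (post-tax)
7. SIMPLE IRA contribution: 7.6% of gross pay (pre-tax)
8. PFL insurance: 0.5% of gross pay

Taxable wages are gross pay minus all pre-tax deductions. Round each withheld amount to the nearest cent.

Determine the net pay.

SIMPLE IRA contribution: $3,124.93 × 0.076 = $237.49
401(k) contribution: $3,124.93 × 0.0335 = $104.69
Pre-tax total = $237.49 + $104.69 = $342.18
Taxable wages = $3,124.93 − $342.18 = $2,782.75
Local income tax: $2,782.75 × 0.028 = $77.92
Federal withholding: $2,782.75 × 0.1723 = $479.47
State unemployment insurance (employee share): $3,124.93 × 0.0093 = $29.06
PFL insurance: $3,124.93 × 0.005 = $15.62
Parking fee: $197.73
Health insurance premium: $61.73
Total deductions = $237.49 + $104.69 + $77.92 + $479.47 + $29.06 + $15.62 + $197.73 + $61.73 = $1,203.71
Net pay = $3,124.93 − $1,203.71 = $1,921.22

$1,921.22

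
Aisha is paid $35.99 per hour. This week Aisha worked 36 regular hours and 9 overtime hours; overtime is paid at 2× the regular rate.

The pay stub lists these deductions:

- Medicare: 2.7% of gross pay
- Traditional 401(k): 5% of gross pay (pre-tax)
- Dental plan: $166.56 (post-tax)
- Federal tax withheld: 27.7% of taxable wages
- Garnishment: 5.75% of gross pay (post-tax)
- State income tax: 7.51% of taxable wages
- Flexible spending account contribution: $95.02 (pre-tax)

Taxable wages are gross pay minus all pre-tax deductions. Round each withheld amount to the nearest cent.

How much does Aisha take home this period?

Regular pay: 36 × $35.99 = $1295.64
Overtime pay: 9 × $35.99 × 2 = $647.82
Gross pay = $1295.64 + $647.82 = $1943.46
Traditional 401(k): $1943.46 × 0.05 = $97.17
Flexible spending account contribution: $95.02
Pre-tax total = $97.17 + $95.02 = $192.19
Taxable wages = $1943.46 − $192.19 = $1751.27
State income tax: $1751.27 × 0.0751 = $131.52
Federal tax withheld: $1751.27 × 0.277 = $485.10
Medicare: $1943.46 × 0.027 = $52.47
Garnishment: $1943.46 × 0.0575 = $111.75
Dental plan: $166.56
Total deductions = $97.17 + $95.02 + $131.52 + $485.10 + $52.47 + $111.75 + $166.56 = $1139.59
Net pay = $1943.46 − $1139.59 = $803.87

$803.87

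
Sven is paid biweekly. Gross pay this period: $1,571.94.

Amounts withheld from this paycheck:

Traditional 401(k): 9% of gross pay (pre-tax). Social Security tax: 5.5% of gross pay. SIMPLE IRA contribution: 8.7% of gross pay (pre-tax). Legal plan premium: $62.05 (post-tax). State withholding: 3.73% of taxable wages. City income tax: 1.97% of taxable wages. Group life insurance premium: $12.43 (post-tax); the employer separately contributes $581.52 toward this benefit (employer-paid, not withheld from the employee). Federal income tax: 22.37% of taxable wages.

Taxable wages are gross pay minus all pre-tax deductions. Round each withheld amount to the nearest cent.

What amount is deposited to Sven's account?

Traditional 401(k): $1,571.94 × 0.09 = $141.47
SIMPLE IRA contribution: $1,571.94 × 0.087 = $136.76
Pre-tax total = $141.47 + $136.76 = $278.23
Taxable wages = $1,571.94 − $278.23 = $1,293.71
City income tax: $1,293.71 × 0.0197 = $25.49
State withholding: $1,293.71 × 0.0373 = $48.26
Federal income tax: $1,293.71 × 0.2237 = $289.40
Social Security tax: $1,571.94 × 0.055 = $86.46
Legal plan premium: $62.05
Group life insurance premium: $12.43
(Employer's $581.52 toward group life insurance premium is not withheld from the employee.)
Total deductions = $141.47 + $136.76 + $25.49 + $48.26 + $289.40 + $86.46 + $62.05 + $12.43 = $802.32
Net pay = $1,571.94 − $802.32 = $769.62

$769.62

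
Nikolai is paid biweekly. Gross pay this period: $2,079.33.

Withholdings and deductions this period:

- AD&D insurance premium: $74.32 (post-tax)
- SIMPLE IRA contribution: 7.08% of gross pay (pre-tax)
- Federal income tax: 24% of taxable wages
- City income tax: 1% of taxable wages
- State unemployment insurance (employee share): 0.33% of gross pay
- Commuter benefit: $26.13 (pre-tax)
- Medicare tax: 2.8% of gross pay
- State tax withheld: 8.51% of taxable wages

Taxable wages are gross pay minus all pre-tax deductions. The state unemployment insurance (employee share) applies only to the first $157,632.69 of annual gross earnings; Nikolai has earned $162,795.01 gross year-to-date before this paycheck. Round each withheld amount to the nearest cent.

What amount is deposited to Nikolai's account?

$1,134.74

Commuter benefit: $26.13
SIMPLE IRA contribution: $2,079.33 × 0.0708 = $147.22
Pre-tax total = $26.13 + $147.22 = $173.35
Taxable wages = $2,079.33 − $173.35 = $1,905.98
City income tax: $1,905.98 × 0.01 = $19.06
State tax withheld: $1,905.98 × 0.0851 = $162.20
Federal income tax: $1,905.98 × 0.24 = $457.44
State unemployment insurance (employee share): annual cap $157,632.69 already reached (YTD $162,795.01), so $0.00
Medicare tax: $2,079.33 × 0.028 = $58.22
AD&D insurance premium: $74.32
Total deductions = $26.13 + $147.22 + $19.06 + $162.20 + $457.44 + $0.00 + $58.22 + $74.32 = $944.59
Net pay = $2,079.33 − $944.59 = $1,134.74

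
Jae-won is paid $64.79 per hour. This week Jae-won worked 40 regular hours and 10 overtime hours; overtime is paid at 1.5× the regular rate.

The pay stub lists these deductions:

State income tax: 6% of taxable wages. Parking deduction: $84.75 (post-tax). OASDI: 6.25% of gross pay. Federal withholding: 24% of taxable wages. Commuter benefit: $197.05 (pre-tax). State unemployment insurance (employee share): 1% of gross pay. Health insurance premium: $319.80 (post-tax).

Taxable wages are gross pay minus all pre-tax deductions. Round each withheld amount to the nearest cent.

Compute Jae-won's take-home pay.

$1,693.58

Regular pay: 40 × $64.79 = $2,591.60
Overtime pay: 10 × $64.79 × 1.5 = $971.85
Gross pay = $2,591.60 + $971.85 = $3,563.45
Commuter benefit: $197.05
Taxable wages = $3,563.45 − $197.05 = $3,366.40
Federal withholding: $3,366.40 × 0.24 = $807.94
State income tax: $3,366.40 × 0.06 = $201.98
OASDI: $3,563.45 × 0.0625 = $222.72
State unemployment insurance (employee share): $3,563.45 × 0.01 = $35.63
Health insurance premium: $319.80
Parking deduction: $84.75
Total deductions = $197.05 + $807.94 + $201.98 + $222.72 + $35.63 + $319.80 + $84.75 = $1,869.87
Net pay = $3,563.45 − $1,869.87 = $1,693.58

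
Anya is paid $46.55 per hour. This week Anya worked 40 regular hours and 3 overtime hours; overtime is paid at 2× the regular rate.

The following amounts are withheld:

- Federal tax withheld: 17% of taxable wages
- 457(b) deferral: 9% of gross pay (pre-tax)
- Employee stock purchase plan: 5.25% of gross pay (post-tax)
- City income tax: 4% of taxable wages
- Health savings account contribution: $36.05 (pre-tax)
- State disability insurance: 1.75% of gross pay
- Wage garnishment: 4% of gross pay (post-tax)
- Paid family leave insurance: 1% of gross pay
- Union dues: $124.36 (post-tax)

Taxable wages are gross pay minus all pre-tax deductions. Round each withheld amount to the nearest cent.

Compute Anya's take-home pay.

$1,129.59

Regular pay: 40 × $46.55 = $1,862.00
Overtime pay: 3 × $46.55 × 2 = $279.30
Gross pay = $1,862.00 + $279.30 = $2,141.30
457(b) deferral: $2,141.30 × 0.09 = $192.72
Health savings account contribution: $36.05
Pre-tax total = $192.72 + $36.05 = $228.77
Taxable wages = $2,141.30 − $228.77 = $1,912.53
City income tax: $1,912.53 × 0.04 = $76.50
Federal tax withheld: $1,912.53 × 0.17 = $325.13
State disability insurance: $2,141.30 × 0.0175 = $37.47
Paid family leave insurance: $2,141.30 × 0.01 = $21.41
Union dues: $124.36
Wage garnishment: $2,141.30 × 0.04 = $85.65
Employee stock purchase plan: $2,141.30 × 0.0525 = $112.42
Total deductions = $192.72 + $36.05 + $76.50 + $325.13 + $37.47 + $21.41 + $124.36 + $85.65 + $112.42 = $1,011.71
Net pay = $2,141.30 − $1,011.71 = $1,129.59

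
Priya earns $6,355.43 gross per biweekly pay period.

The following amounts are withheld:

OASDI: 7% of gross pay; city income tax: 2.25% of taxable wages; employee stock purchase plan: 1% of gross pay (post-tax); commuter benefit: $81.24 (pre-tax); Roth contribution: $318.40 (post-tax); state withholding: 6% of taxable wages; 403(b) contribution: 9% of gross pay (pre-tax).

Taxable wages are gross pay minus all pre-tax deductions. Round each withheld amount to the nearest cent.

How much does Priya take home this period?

$4,404.94

Commuter benefit: $81.24
403(b) contribution: $6,355.43 × 0.09 = $571.99
Pre-tax total = $81.24 + $571.99 = $653.23
Taxable wages = $6,355.43 − $653.23 = $5,702.20
City income tax: $5,702.20 × 0.0225 = $128.30
State withholding: $5,702.20 × 0.06 = $342.13
OASDI: $6,355.43 × 0.07 = $444.88
Employee stock purchase plan: $6,355.43 × 0.01 = $63.55
Roth contribution: $318.40
Total deductions = $81.24 + $571.99 + $128.30 + $342.13 + $444.88 + $63.55 + $318.40 = $1,950.49
Net pay = $6,355.43 − $1,950.49 = $4,404.94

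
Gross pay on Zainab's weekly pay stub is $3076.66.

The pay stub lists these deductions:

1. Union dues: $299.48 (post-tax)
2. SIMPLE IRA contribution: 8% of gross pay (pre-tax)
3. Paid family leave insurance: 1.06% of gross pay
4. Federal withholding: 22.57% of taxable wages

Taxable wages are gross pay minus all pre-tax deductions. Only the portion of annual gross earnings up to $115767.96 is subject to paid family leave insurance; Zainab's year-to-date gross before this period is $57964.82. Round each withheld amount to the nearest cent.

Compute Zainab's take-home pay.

SIMPLE IRA contribution: $3076.66 × 0.08 = $246.13
Taxable wages = $3076.66 − $246.13 = $2830.53
Federal withholding: $2830.53 × 0.2257 = $638.85
Paid family leave insurance: cap not yet reached, full $3076.66 is subject → $3076.66 × 0.0106 = $32.61
Union dues: $299.48
Total deductions = $246.13 + $638.85 + $32.61 + $299.48 = $1217.07
Net pay = $3076.66 − $1217.07 = $1859.59

$1859.59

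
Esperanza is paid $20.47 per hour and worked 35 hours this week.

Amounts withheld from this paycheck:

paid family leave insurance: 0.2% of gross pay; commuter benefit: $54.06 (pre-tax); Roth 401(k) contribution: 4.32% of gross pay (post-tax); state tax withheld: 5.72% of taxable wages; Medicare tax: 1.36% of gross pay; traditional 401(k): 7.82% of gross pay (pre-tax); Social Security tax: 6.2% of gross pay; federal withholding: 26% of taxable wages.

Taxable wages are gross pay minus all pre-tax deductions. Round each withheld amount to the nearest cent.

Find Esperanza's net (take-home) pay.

$327.49

Gross pay: 35 × $20.47 = $716.45
Commuter benefit: $54.06
Traditional 401(k): $716.45 × 0.0782 = $56.03
Pre-tax total = $54.06 + $56.03 = $110.09
Taxable wages = $716.45 − $110.09 = $606.36
Federal withholding: $606.36 × 0.26 = $157.65
State tax withheld: $606.36 × 0.0572 = $34.68
Social Security tax: $716.45 × 0.062 = $44.42
Paid family leave insurance: $716.45 × 0.002 = $1.43
Medicare tax: $716.45 × 0.0136 = $9.74
Roth 401(k) contribution: $716.45 × 0.0432 = $30.95
Total deductions = $54.06 + $56.03 + $157.65 + $34.68 + $44.42 + $1.43 + $9.74 + $30.95 = $388.96
Net pay = $716.45 − $388.96 = $327.49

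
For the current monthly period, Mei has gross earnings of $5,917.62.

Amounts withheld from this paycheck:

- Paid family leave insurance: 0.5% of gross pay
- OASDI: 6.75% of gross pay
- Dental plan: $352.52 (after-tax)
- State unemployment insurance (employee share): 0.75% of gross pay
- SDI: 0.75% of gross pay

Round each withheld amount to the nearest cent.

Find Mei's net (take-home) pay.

Paid family leave insurance: $5,917.62 × 0.005 = $29.59
SDI: $5,917.62 × 0.0075 = $44.38
State unemployment insurance (employee share): $5,917.62 × 0.0075 = $44.38
OASDI: $5,917.62 × 0.0675 = $399.44
Dental plan: $352.52
Total deductions = $29.59 + $44.38 + $44.38 + $399.44 + $352.52 = $870.31
Net pay = $5,917.62 − $870.31 = $5,047.31

$5,047.31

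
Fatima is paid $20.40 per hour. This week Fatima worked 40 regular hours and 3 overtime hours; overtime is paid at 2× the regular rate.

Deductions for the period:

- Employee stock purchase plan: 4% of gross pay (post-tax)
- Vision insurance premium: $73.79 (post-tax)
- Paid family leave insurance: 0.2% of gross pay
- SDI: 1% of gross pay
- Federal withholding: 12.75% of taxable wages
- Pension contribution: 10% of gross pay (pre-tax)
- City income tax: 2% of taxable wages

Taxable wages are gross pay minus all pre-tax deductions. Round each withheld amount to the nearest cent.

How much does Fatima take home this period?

Regular pay: 40 × $20.40 = $816.00
Overtime pay: 3 × $20.40 × 2 = $122.40
Gross pay = $816.00 + $122.40 = $938.40
Pension contribution: $938.40 × 0.1 = $93.84
Taxable wages = $938.40 − $93.84 = $844.56
City income tax: $844.56 × 0.02 = $16.89
Federal withholding: $844.56 × 0.1275 = $107.68
SDI: $938.40 × 0.01 = $9.38
Paid family leave insurance: $938.40 × 0.002 = $1.88
Vision insurance premium: $73.79
Employee stock purchase plan: $938.40 × 0.04 = $37.54
Total deductions = $93.84 + $16.89 + $107.68 + $9.38 + $1.88 + $73.79 + $37.54 = $341.00
Net pay = $938.40 − $341.00 = $597.40

$597.40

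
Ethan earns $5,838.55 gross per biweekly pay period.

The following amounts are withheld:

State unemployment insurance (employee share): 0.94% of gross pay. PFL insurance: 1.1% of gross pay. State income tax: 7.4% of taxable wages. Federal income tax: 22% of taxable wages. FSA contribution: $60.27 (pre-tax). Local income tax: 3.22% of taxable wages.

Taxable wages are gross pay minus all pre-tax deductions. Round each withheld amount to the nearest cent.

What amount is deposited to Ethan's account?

$3,774.31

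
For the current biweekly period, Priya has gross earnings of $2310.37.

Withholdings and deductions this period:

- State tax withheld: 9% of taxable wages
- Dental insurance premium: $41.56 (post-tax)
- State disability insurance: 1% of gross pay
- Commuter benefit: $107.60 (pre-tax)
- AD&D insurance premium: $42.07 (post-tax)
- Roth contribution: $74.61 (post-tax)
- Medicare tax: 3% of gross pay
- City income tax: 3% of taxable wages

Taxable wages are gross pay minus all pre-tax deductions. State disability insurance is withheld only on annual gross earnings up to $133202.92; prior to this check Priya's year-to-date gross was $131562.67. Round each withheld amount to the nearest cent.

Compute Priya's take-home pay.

$1694.49

Commuter benefit: $107.60
Taxable wages = $2310.37 − $107.60 = $2202.77
State tax withheld: $2202.77 × 0.09 = $198.25
City income tax: $2202.77 × 0.03 = $66.08
State disability insurance: only $133202.92 − $131562.67 = $1640.25 of this check is subject → $1640.25 × 0.01 = $16.40
Medicare tax: $2310.37 × 0.03 = $69.31
Roth contribution: $74.61
AD&D insurance premium: $42.07
Dental insurance premium: $41.56
Total deductions = $107.60 + $198.25 + $66.08 + $16.40 + $69.31 + $74.61 + $42.07 + $41.56 = $615.88
Net pay = $2310.37 − $615.88 = $1694.49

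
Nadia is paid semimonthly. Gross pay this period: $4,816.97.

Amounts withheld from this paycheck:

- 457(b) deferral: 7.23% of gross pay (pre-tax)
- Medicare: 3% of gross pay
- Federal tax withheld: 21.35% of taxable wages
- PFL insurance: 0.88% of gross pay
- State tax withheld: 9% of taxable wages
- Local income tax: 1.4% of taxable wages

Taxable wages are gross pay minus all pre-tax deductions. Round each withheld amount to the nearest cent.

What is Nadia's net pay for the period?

457(b) deferral: $4,816.97 × 0.0723 = $348.27
Taxable wages = $4,816.97 − $348.27 = $4,468.70
State tax withheld: $4,468.70 × 0.09 = $402.18
Local income tax: $4,468.70 × 0.014 = $62.56
Federal tax withheld: $4,468.70 × 0.2135 = $954.07
Medicare: $4,816.97 × 0.03 = $144.51
PFL insurance: $4,816.97 × 0.0088 = $42.39
Total deductions = $348.27 + $402.18 + $62.56 + $954.07 + $144.51 + $42.39 = $1,953.98
Net pay = $4,816.97 − $1,953.98 = $2,862.99

$2,862.99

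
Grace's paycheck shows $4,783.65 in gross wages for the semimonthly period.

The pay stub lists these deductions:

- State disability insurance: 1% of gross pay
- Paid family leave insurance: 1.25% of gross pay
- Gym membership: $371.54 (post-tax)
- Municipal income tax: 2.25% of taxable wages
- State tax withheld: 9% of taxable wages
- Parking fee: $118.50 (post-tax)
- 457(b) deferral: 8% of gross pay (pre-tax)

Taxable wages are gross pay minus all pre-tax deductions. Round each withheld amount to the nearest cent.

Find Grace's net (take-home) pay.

457(b) deferral: $4,783.65 × 0.08 = $382.69
Taxable wages = $4,783.65 − $382.69 = $4,400.96
State tax withheld: $4,400.96 × 0.09 = $396.09
Municipal income tax: $4,400.96 × 0.0225 = $99.02
State disability insurance: $4,783.65 × 0.01 = $47.84
Paid family leave insurance: $4,783.65 × 0.0125 = $59.80
Gym membership: $371.54
Parking fee: $118.50
Total deductions = $382.69 + $396.09 + $99.02 + $47.84 + $59.80 + $371.54 + $118.50 = $1,475.48
Net pay = $4,783.65 − $1,475.48 = $3,308.17

$3,308.17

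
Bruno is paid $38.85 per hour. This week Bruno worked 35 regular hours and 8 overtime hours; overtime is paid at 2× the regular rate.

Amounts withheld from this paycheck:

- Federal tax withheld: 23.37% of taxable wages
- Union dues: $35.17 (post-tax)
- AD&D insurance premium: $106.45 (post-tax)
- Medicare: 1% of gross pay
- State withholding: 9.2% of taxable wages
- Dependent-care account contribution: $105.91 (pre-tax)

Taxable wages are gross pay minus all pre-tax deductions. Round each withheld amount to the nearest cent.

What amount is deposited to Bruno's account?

$1,103.18

Regular pay: 35 × $38.85 = $1,359.75
Overtime pay: 8 × $38.85 × 2 = $621.60
Gross pay = $1,359.75 + $621.60 = $1,981.35
Dependent-care account contribution: $105.91
Taxable wages = $1,981.35 − $105.91 = $1,875.44
State withholding: $1,875.44 × 0.092 = $172.54
Federal tax withheld: $1,875.44 × 0.2337 = $438.29
Medicare: $1,981.35 × 0.01 = $19.81
Union dues: $35.17
AD&D insurance premium: $106.45
Total deductions = $105.91 + $172.54 + $438.29 + $19.81 + $35.17 + $106.45 = $878.17
Net pay = $1,981.35 − $878.17 = $1,103.18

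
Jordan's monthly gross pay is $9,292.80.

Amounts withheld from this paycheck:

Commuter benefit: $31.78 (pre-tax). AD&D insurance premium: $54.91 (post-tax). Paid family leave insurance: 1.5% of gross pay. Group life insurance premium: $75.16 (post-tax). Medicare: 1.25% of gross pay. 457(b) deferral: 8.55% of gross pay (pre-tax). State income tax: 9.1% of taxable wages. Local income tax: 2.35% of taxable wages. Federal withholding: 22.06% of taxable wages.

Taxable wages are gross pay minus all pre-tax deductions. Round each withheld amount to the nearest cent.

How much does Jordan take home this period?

$5,243.75

Commuter benefit: $31.78
457(b) deferral: $9,292.80 × 0.0855 = $794.53
Pre-tax total = $31.78 + $794.53 = $826.31
Taxable wages = $9,292.80 − $826.31 = $8,466.49
Federal withholding: $8,466.49 × 0.2206 = $1,867.71
State income tax: $8,466.49 × 0.091 = $770.45
Local income tax: $8,466.49 × 0.0235 = $198.96
Paid family leave insurance: $9,292.80 × 0.015 = $139.39
Medicare: $9,292.80 × 0.0125 = $116.16
Group life insurance premium: $75.16
AD&D insurance premium: $54.91
Total deductions = $31.78 + $794.53 + $1,867.71 + $770.45 + $198.96 + $139.39 + $116.16 + $75.16 + $54.91 = $4,049.05
Net pay = $9,292.80 − $4,049.05 = $5,243.75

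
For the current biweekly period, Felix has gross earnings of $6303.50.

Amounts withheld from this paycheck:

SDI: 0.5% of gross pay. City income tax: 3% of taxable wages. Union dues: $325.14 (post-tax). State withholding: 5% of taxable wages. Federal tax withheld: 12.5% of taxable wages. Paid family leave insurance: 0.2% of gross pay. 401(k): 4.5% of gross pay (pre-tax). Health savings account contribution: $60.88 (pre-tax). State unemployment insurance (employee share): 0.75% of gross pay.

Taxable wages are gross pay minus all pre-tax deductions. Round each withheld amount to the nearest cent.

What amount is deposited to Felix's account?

$4320.82

Health savings account contribution: $60.88
401(k): $6303.50 × 0.045 = $283.66
Pre-tax total = $60.88 + $283.66 = $344.54
Taxable wages = $6303.50 − $344.54 = $5958.96
State withholding: $5958.96 × 0.05 = $297.95
City income tax: $5958.96 × 0.03 = $178.77
Federal tax withheld: $5958.96 × 0.125 = $744.87
SDI: $6303.50 × 0.005 = $31.52
Paid family leave insurance: $6303.50 × 0.002 = $12.61
State unemployment insurance (employee share): $6303.50 × 0.0075 = $47.28
Union dues: $325.14
Total deductions = $60.88 + $283.66 + $297.95 + $178.77 + $744.87 + $31.52 + $12.61 + $47.28 + $325.14 = $1982.68
Net pay = $6303.50 − $1982.68 = $4320.82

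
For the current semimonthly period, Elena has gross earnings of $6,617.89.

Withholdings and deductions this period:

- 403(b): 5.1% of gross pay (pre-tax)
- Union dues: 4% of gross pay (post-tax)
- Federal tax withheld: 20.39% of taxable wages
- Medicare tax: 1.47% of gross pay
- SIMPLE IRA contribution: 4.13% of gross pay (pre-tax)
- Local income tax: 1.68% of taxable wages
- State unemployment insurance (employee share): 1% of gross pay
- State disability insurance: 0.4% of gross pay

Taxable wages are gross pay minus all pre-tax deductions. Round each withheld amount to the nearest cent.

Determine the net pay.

403(b): $6,617.89 × 0.051 = $337.51
SIMPLE IRA contribution: $6,617.89 × 0.0413 = $273.32
Pre-tax total = $337.51 + $273.32 = $610.83
Taxable wages = $6,617.89 − $610.83 = $6,007.06
Federal tax withheld: $6,007.06 × 0.2039 = $1,224.84
Local income tax: $6,007.06 × 0.0168 = $100.92
State disability insurance: $6,617.89 × 0.004 = $26.47
State unemployment insurance (employee share): $6,617.89 × 0.01 = $66.18
Medicare tax: $6,617.89 × 0.0147 = $97.28
Union dues: $6,617.89 × 0.04 = $264.72
Total deductions = $337.51 + $273.32 + $1,224.84 + $100.92 + $26.47 + $66.18 + $97.28 + $264.72 = $2,391.24
Net pay = $6,617.89 − $2,391.24 = $4,226.65

$4,226.65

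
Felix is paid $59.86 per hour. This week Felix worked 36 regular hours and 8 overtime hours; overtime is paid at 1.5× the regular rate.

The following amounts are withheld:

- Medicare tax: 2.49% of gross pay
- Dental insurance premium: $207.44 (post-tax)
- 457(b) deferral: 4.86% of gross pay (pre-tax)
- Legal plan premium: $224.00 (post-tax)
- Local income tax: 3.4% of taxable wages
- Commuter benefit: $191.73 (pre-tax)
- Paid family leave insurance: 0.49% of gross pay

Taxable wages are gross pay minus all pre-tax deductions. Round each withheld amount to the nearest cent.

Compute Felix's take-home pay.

Regular pay: 36 × $59.86 = $2,154.96
Overtime pay: 8 × $59.86 × 1.5 = $718.32
Gross pay = $2,154.96 + $718.32 = $2,873.28
Commuter benefit: $191.73
457(b) deferral: $2,873.28 × 0.0486 = $139.64
Pre-tax total = $191.73 + $139.64 = $331.37
Taxable wages = $2,873.28 − $331.37 = $2,541.91
Local income tax: $2,541.91 × 0.034 = $86.42
Paid family leave insurance: $2,873.28 × 0.0049 = $14.08
Medicare tax: $2,873.28 × 0.0249 = $71.54
Dental insurance premium: $207.44
Legal plan premium: $224.00
Total deductions = $191.73 + $139.64 + $86.42 + $14.08 + $71.54 + $207.44 + $224.00 = $934.85
Net pay = $2,873.28 − $934.85 = $1,938.43

$1,938.43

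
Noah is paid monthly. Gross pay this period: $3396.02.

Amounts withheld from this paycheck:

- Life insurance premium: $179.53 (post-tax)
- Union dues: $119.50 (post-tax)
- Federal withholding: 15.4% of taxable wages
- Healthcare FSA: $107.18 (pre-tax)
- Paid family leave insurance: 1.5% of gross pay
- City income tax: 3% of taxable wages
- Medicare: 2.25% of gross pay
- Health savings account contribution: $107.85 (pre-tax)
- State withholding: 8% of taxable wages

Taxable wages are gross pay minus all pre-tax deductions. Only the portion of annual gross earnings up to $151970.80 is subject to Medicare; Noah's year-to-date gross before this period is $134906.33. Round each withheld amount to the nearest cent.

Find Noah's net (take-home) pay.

$1914.83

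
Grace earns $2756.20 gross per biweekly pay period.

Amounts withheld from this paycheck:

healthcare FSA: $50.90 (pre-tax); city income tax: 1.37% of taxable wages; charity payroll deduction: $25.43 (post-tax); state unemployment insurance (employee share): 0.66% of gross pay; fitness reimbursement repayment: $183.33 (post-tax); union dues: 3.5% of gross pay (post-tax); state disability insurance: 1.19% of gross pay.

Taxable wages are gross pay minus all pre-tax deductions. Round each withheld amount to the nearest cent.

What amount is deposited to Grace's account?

Healthcare FSA: $50.90
Taxable wages = $2756.20 − $50.90 = $2705.30
City income tax: $2705.30 × 0.0137 = $37.06
State unemployment insurance (employee share): $2756.20 × 0.0066 = $18.19
State disability insurance: $2756.20 × 0.0119 = $32.80
Union dues: $2756.20 × 0.035 = $96.47
Fitness reimbursement repayment: $183.33
Charity payroll deduction: $25.43
Total deductions = $50.90 + $37.06 + $18.19 + $32.80 + $96.47 + $183.33 + $25.43 = $444.18
Net pay = $2756.20 − $444.18 = $2312.02

$2312.02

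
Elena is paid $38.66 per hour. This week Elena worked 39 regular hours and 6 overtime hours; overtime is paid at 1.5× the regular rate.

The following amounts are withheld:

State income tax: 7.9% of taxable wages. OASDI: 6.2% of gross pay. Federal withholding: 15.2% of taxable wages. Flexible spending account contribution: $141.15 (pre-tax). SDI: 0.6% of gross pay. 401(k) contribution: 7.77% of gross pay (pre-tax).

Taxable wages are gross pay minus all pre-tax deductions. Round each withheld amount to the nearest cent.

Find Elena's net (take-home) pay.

$1,081.41

Regular pay: 39 × $38.66 = $1,507.74
Overtime pay: 6 × $38.66 × 1.5 = $347.94
Gross pay = $1,507.74 + $347.94 = $1,855.68
Flexible spending account contribution: $141.15
401(k) contribution: $1,855.68 × 0.0777 = $144.19
Pre-tax total = $141.15 + $144.19 = $285.34
Taxable wages = $1,855.68 − $285.34 = $1,570.34
State income tax: $1,570.34 × 0.079 = $124.06
Federal withholding: $1,570.34 × 0.152 = $238.69
OASDI: $1,855.68 × 0.062 = $115.05
SDI: $1,855.68 × 0.006 = $11.13
Total deductions = $141.15 + $144.19 + $124.06 + $238.69 + $115.05 + $11.13 = $774.27
Net pay = $1,855.68 − $774.27 = $1,081.41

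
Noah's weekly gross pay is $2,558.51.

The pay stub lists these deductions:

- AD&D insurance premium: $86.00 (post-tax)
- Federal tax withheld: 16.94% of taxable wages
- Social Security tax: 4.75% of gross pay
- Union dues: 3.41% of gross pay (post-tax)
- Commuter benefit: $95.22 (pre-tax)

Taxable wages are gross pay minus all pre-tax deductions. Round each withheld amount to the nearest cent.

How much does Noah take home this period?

Commuter benefit: $95.22
Taxable wages = $2,558.51 − $95.22 = $2,463.29
Federal tax withheld: $2,463.29 × 0.1694 = $417.28
Social Security tax: $2,558.51 × 0.0475 = $121.53
AD&D insurance premium: $86.00
Union dues: $2,558.51 × 0.0341 = $87.25
Total deductions = $95.22 + $417.28 + $121.53 + $86.00 + $87.25 = $807.28
Net pay = $2,558.51 − $807.28 = $1,751.23

$1,751.23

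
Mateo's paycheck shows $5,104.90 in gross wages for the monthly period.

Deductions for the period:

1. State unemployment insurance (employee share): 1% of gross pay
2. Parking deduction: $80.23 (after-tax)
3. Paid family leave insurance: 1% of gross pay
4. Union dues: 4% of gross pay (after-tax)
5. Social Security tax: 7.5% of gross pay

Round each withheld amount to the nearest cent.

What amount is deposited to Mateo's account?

$4,335.50

Paid family leave insurance: $5,104.90 × 0.01 = $51.05
State unemployment insurance (employee share): $5,104.90 × 0.01 = $51.05
Social Security tax: $5,104.90 × 0.075 = $382.87
Union dues: $5,104.90 × 0.04 = $204.20
Parking deduction: $80.23
Total deductions = $51.05 + $51.05 + $382.87 + $204.20 + $80.23 = $769.40
Net pay = $5,104.90 − $769.40 = $4,335.50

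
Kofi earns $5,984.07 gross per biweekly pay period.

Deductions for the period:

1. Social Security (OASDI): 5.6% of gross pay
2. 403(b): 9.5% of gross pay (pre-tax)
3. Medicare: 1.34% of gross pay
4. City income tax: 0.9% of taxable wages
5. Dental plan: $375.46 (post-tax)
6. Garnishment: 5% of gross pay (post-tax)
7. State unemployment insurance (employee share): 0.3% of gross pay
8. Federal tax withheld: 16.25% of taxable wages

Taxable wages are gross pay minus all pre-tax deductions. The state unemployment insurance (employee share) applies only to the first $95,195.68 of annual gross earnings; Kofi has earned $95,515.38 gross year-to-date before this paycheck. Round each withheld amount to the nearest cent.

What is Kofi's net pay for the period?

403(b): $5,984.07 × 0.095 = $568.49
Taxable wages = $5,984.07 − $568.49 = $5,415.58
Federal tax withheld: $5,415.58 × 0.1625 = $880.03
City income tax: $5,415.58 × 0.009 = $48.74
Social Security (OASDI): $5,984.07 × 0.056 = $335.11
Medicare: $5,984.07 × 0.0134 = $80.19
State unemployment insurance (employee share): annual cap $95,195.68 already reached (YTD $95,515.38), so $0.00
Dental plan: $375.46
Garnishment: $5,984.07 × 0.05 = $299.20
Total deductions = $568.49 + $880.03 + $48.74 + $335.11 + $80.19 + $0.00 + $375.46 + $299.20 = $2,587.22
Net pay = $5,984.07 − $2,587.22 = $3,396.85

$3,396.85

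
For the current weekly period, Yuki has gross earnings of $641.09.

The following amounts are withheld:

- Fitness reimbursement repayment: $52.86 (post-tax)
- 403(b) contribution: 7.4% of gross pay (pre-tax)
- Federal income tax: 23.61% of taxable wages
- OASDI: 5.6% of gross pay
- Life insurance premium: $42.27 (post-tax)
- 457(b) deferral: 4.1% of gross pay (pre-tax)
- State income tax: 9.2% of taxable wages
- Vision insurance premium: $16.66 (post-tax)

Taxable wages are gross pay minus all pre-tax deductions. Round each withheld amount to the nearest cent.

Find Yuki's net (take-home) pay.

457(b) deferral: $641.09 × 0.041 = $26.28
403(b) contribution: $641.09 × 0.074 = $47.44
Pre-tax total = $26.28 + $47.44 = $73.72
Taxable wages = $641.09 − $73.72 = $567.37
Federal income tax: $567.37 × 0.2361 = $133.96
State income tax: $567.37 × 0.092 = $52.20
OASDI: $641.09 × 0.056 = $35.90
Vision insurance premium: $16.66
Fitness reimbursement repayment: $52.86
Life insurance premium: $42.27
Total deductions = $26.28 + $47.44 + $133.96 + $52.20 + $35.90 + $16.66 + $52.86 + $42.27 = $407.57
Net pay = $641.09 − $407.57 = $233.52

$233.52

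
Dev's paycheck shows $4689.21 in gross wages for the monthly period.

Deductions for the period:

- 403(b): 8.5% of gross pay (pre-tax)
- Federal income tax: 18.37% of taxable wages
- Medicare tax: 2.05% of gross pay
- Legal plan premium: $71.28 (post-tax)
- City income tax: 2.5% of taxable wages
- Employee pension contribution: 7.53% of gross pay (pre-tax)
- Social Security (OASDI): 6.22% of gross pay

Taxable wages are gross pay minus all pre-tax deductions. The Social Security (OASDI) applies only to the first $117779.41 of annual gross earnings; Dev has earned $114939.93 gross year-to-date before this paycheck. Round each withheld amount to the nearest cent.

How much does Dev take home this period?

Employee pension contribution: $4689.21 × 0.0753 = $353.10
403(b): $4689.21 × 0.085 = $398.58
Pre-tax total = $353.10 + $398.58 = $751.68
Taxable wages = $4689.21 − $751.68 = $3937.53
Federal income tax: $3937.53 × 0.1837 = $723.32
City income tax: $3937.53 × 0.025 = $98.44
Medicare tax: $4689.21 × 0.0205 = $96.13
Social Security (OASDI): only $117779.41 − $114939.93 = $2839.48 of this check is subject → $2839.48 × 0.0622 = $176.62
Legal plan premium: $71.28
Total deductions = $353.10 + $398.58 + $723.32 + $98.44 + $96.13 + $176.62 + $71.28 = $1917.47
Net pay = $4689.21 − $1917.47 = $2771.74

$2771.74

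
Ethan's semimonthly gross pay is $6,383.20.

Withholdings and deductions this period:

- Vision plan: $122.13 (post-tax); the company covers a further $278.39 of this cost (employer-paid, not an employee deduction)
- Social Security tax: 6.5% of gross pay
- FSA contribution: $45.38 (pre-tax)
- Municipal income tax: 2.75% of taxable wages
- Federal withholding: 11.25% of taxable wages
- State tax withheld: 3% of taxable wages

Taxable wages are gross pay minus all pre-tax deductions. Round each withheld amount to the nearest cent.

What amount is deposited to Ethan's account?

FSA contribution: $45.38
Taxable wages = $6,383.20 − $45.38 = $6,337.82
State tax withheld: $6,337.82 × 0.03 = $190.13
Municipal income tax: $6,337.82 × 0.0275 = $174.29
Federal withholding: $6,337.82 × 0.1125 = $713.00
Social Security tax: $6,383.20 × 0.065 = $414.91
Vision plan: $122.13
(Employer's $278.39 toward vision plan is not withheld from the employee.)
Total deductions = $45.38 + $190.13 + $174.29 + $713.00 + $414.91 + $122.13 = $1,659.84
Net pay = $6,383.20 − $1,659.84 = $4,723.36

$4,723.36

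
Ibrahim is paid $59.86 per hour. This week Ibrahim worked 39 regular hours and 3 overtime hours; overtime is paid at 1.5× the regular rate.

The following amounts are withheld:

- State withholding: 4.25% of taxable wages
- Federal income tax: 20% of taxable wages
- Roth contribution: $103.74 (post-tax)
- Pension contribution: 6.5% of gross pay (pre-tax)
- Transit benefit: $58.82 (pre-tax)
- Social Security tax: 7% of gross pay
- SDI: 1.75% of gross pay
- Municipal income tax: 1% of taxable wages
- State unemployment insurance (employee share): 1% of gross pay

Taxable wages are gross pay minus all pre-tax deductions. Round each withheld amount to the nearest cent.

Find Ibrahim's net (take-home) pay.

Regular pay: 39 × $59.86 = $2334.54
Overtime pay: 3 × $59.86 × 1.5 = $269.37
Gross pay = $2334.54 + $269.37 = $2603.91
Pension contribution: $2603.91 × 0.065 = $169.25
Transit benefit: $58.82
Pre-tax total = $169.25 + $58.82 = $228.07
Taxable wages = $2603.91 − $228.07 = $2375.84
Municipal income tax: $2375.84 × 0.01 = $23.76
Federal income tax: $2375.84 × 0.2 = $475.17
State withholding: $2375.84 × 0.0425 = $100.97
SDI: $2603.91 × 0.0175 = $45.57
State unemployment insurance (employee share): $2603.91 × 0.01 = $26.04
Social Security tax: $2603.91 × 0.07 = $182.27
Roth contribution: $103.74
Total deductions = $169.25 + $58.82 + $23.76 + $475.17 + $100.97 + $45.57 + $26.04 + $182.27 + $103.74 = $1185.59
Net pay = $2603.91 − $1185.59 = $1418.32

$1418.32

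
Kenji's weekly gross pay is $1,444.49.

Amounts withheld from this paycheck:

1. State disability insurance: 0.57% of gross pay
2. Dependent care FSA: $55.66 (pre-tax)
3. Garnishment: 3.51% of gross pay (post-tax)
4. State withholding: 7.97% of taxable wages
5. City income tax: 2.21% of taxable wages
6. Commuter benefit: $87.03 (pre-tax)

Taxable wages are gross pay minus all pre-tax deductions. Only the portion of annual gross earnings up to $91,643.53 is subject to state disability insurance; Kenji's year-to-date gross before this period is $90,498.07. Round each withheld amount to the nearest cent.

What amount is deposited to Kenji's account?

$1,112.05

Dependent care FSA: $55.66
Commuter benefit: $87.03
Pre-tax total = $55.66 + $87.03 = $142.69
Taxable wages = $1,444.49 − $142.69 = $1,301.80
State withholding: $1,301.80 × 0.0797 = $103.75
City income tax: $1,301.80 × 0.0221 = $28.77
State disability insurance: only $91,643.53 − $90,498.07 = $1,145.46 of this check is subject → $1,145.46 × 0.0057 = $6.53
Garnishment: $1,444.49 × 0.0351 = $50.70
Total deductions = $55.66 + $87.03 + $103.75 + $28.77 + $6.53 + $50.70 = $332.44
Net pay = $1,444.49 − $332.44 = $1,112.05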